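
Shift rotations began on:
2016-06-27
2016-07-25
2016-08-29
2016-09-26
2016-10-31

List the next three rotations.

2016-11-28, 2016-12-26, 2017-01-30

Every date is a Monday; gaps 28, 35, 28, 35 days.
Each is the last Monday of its month (at least one falls on the 29th or later, ruling out '4th Monday').
Last Monday of November 2016: 2016-11-28.
December 2016 ends with Monday 2016-12-26.
January 2017 ends with Monday 2017-01-30.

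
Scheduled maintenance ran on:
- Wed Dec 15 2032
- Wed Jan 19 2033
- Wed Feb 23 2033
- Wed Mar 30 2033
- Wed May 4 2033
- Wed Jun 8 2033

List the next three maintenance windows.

Wed Jul 13 2033, Wed Aug 17 2033, Wed Sep 21 2033

Gaps between consecutive events: 35, 35, 35, 35, 35 days — a constant 35-day interval.
Wed Jun 8 2033 + 35 days = Wed Jul 13 2033.
Wed Jul 13 2033 + 35 days = Wed Aug 17 2033.
Wed Aug 17 2033 + 35 days = Wed Sep 21 2033.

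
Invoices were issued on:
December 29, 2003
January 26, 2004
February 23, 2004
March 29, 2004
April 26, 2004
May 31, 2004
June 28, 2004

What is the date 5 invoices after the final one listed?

November 29, 2004

All Mondays; the gaps (28, 28, 35, 28, 35, 28) vary with month length.
This is the last Monday of each month.
Last Monday of July 2004: July 26, 2004.
August 2004 ends with Monday August 30, 2004.
September 2004 ends with Monday September 27, 2004.
Last Monday of October 2004: October 25, 2004.
November 2004 ends with Monday November 29, 2004.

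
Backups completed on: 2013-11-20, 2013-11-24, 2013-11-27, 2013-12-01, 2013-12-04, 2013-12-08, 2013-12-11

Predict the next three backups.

2013-12-15, 2013-12-18, 2013-12-22

The gap pattern 4, 3, 4, 3, 4, 3 repeats every 2 events.
These are the Wednesdays and Sundays of each week.
The following Sunday is 2013-12-15.
Next Wednesday: 2013-12-18.
Next Sunday: 2013-12-22.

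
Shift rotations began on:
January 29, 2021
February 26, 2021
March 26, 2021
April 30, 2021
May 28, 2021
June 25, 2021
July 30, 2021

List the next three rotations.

Every date is a Friday; gaps 28, 28, 35, 28, 28, 35 days.
Each is the last Friday of its month (at least one falls on the 29th or later, ruling out '4th Friday').
August 2021 ends with Friday August 27, 2021.
Last Friday of September 2021: September 24, 2021.
Last Friday of October 2021: October 29, 2021.

August 27, 2021; September 24, 2021; October 29, 2021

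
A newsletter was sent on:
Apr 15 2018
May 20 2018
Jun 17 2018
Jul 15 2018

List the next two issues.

Aug 19 2018, Sep 16 2018

Gaps: 35, 28, 28 days — a mix of 28 and 35. Every date is a Sunday.
Each is the 3rd Sunday of its month.
3rd Sunday of August 2018: Aug 19 2018.
3rd Sunday of September 2018: Sep 16 2018.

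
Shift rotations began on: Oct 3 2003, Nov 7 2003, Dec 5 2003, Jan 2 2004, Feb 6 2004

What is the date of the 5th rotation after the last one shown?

All dates are Fridays, 35, 28, 28, 35 days apart.
Specifically, the 1st Friday of each month.
March 2004 — 1st Friday is Mar 5 2004.
1st Friday of April 2004: Apr 2 2004.
May 2004 — 1st Friday is May 7 2004.
1st Friday of June 2004: Jun 4 2004.
1st Friday of July 2004: Jul 2 2004.

Jul 2 2004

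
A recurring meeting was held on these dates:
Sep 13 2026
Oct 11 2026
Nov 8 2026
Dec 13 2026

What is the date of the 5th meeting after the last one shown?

May 9 2027

These are Sundays at 28- or 35-day spacing (28, 28, 35).
The pattern: 2nd Sunday of the month.
2nd Sunday of January 2027: Jan 10 2027.
2nd Sunday of February 2027: Feb 14 2027.
March 2027 — 2nd Sunday is Mar 14 2027.
April 2027 — 2nd Sunday is Apr 11 2027.
May 2027 — 2nd Sunday is May 9 2027.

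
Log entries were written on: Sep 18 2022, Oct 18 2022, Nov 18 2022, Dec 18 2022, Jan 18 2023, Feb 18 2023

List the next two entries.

Mar 18 2023, Apr 18 2023

Gaps: 30, 31, 30, 31, 31 days — not constant. Every event is on the 18th of the month.
Pattern: the 18th of each month.
March 2023: Mar 18 2023.
Next: April 2023 → Apr 18 2023.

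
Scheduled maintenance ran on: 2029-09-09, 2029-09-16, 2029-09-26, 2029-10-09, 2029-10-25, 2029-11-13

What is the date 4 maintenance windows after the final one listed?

Intervals are 7, 10, 13, 16, 19 days — an arithmetic progression with common difference 3.
Next gap: 22 days. 2029-11-13 + 22 days = 2029-12-05.
Next gap: 25 days. 2029-12-05 + 25 days = 2029-12-30.
Next gap: 28 days. 2029-12-30 + 28 days = 2030-01-27.
Next gap: 31 days. 2030-01-27 + 31 days = 2030-02-27.

2030-02-27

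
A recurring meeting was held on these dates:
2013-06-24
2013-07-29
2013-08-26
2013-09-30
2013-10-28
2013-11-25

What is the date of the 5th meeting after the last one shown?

Every date is a Monday; gaps 35, 28, 35, 28, 28 days.
Each is the last Monday of its month (at least one falls on the 29th or later, ruling out '4th Monday').
Last Monday of December 2013: 2013-12-30.
January 2014 ends with Monday 2014-01-27.
Last Monday of February 2014: 2014-02-24.
March 2014 ends with Monday 2014-03-31.
April 2014 ends with Monday 2014-04-28.

2014-04-28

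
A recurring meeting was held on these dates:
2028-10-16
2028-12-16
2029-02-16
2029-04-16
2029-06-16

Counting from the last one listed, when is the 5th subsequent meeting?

Gaps: 61, 62, 59, 61 days — not constant. Every event is on the 16th of the month.
Pattern: the 16th of every 2 months.
August 2029: 2029-08-16.
Next: October 2029 → 2029-10-16.
December 2029: 2029-12-16.
Next: February 2030 → 2030-02-16.
Next: April 2030 → 2030-04-16.

2030-04-16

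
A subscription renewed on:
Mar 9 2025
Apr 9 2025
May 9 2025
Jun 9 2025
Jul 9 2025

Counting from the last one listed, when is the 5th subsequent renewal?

Dec 9 2025

Gaps: 31, 30, 31, 30 days — not constant. Every event is on the 9th of the month.
Pattern: the 9th of each month.
Next: August 2025 → Aug 9 2025.
September 2025: Sep 9 2025.
October 2025: Oct 9 2025.
November 2025: Nov 9 2025.
December 2025: Dec 9 2025.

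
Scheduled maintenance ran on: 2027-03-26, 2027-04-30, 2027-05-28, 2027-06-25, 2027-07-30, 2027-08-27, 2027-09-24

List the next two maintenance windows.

2027-10-29, 2027-11-26

These are Fridays with 35, 28, 28, 35, 28, 28-day gaps.
Each is the final Friday of its month — 2027-04-30 is past the 28th, so '4th Friday' doesn't fit.
October 2027 ends with Friday 2027-10-29.
Last Friday of November 2027: 2027-11-26.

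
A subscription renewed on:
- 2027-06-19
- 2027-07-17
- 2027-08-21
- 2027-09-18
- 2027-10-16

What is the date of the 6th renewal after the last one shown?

Gaps: 28, 35, 28, 28 days — a mix of 28 and 35. Every date is a Saturday.
Each is the 3rd Saturday of its month.
November 2027 — 3rd Saturday is 2027-11-20.
December 2027 — 3rd Saturday is 2027-12-18.
January 2028 — 3rd Saturday is 2028-01-15.
February 2028 — 3rd Saturday is 2028-02-19.
3rd Saturday of March 2028: 2028-03-18.
3rd Saturday of April 2028: 2028-04-15.

2028-04-15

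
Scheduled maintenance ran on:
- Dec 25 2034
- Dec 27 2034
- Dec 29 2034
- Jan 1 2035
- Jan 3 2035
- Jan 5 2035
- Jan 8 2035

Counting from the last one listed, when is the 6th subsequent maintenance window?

Jan 22 2035

The gap pattern 2, 2, 3, 2, 2, 3 repeats every 3 events.
These are the Mondays, Wednesdays and Fridays of each week.
Next Wednesday: Jan 10 2035.
The following Friday is Jan 12 2035.
The following Monday is Jan 15 2035.
The following Wednesday is Jan 17 2035.
The following Friday is Jan 19 2035.
The following Monday is Jan 22 2035.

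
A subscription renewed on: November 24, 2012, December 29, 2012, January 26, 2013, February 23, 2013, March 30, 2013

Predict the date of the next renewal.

April 27, 2013

Every date is a Saturday; gaps 35, 28, 28, 35 days.
Each is the last Saturday of its month (at least one falls on the 29th or later, ruling out '4th Saturday').
April 2013 ends with Saturday April 27, 2013.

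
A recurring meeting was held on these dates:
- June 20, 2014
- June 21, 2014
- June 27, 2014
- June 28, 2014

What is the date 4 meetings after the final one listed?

The gap pattern 1, 6, 1 repeats every 2 events.
These are the Fridays and Saturdays of each week.
Next Friday: July 4, 2014.
The following Saturday is July 5, 2014.
The following Friday is July 11, 2014.
The following Saturday is July 12, 2014.

July 12, 2014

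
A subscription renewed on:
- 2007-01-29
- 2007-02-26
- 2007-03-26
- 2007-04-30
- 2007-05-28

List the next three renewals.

All Mondays; the gaps (28, 28, 35, 28) vary with month length.
This is the last Monday of each month.
June 2007 ends with Monday 2007-06-25.
July 2007 ends with Monday 2007-07-30.
Last Monday of August 2007: 2007-08-27.

2007-06-25, 2007-07-30, 2007-08-27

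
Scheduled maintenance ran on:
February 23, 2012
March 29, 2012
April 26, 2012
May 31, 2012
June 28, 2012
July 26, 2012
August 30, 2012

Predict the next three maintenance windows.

These are Thursdays with 35, 28, 35, 28, 28, 35-day gaps.
Each is the final Thursday of its month — March 29, 2012 is past the 28th, so '4th Thursday' doesn't fit.
September 2012 ends with Thursday September 27, 2012.
Last Thursday of October 2012: October 25, 2012.
November 2012 ends with Thursday November 29, 2012.

September 27, 2012; October 25, 2012; November 29, 2012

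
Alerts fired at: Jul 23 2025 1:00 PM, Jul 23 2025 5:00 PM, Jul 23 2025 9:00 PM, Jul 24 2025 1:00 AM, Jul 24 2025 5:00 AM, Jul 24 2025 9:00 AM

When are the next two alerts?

Spacing: 4, 4, 4, 4, 4 h — constant 4 h.
Jul 24 2025 9:00 AM + 4 h = Jul 24 2025 1:00 PM.
Jul 24 2025 1:00 PM + 4 h = Jul 24 2025 5:00 PM.

Jul 24 2025 1:00 PM, Jul 24 2025 5:00 PM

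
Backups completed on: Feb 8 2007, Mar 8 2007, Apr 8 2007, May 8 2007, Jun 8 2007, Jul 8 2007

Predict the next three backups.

Aug 8 2007, Sep 8 2007, Oct 8 2007

Gaps: 28, 31, 30, 31, 30 days — not constant. Every event is on the 8th of the month.
Pattern: the 8th of each month.
Next: August 2007 → Aug 8 2007.
September 2007: Sep 8 2007.
October 2007: Oct 8 2007.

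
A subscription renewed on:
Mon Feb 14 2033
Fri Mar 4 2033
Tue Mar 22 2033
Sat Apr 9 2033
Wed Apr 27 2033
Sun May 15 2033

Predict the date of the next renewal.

The spacing is 18, 18, 18, 18, 18 days — always 18 days.
Sun May 15 2033 + 18 days = Thu Jun 2 2033.

Thu Jun 2 2033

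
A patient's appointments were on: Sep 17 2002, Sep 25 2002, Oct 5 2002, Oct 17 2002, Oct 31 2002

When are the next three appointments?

Nov 16 2002, Dec 4 2002, Dec 24 2002

Intervals are 8, 10, 12, 14 days — an arithmetic progression with common difference 2.
Next gap: 16 days. Oct 31 2002 + 16 days = Nov 16 2002.
Next gap: 18 days. Nov 16 2002 + 18 days = Dec 4 2002.
Next gap: 20 days. Dec 4 2002 + 20 days = Dec 24 2002.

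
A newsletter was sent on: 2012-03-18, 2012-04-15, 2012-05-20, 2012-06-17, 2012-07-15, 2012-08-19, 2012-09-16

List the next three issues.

Gaps: 28, 35, 28, 28, 35, 28 days — a mix of 28 and 35. Every date is a Sunday.
Each is the 3rd Sunday of its month.
3rd Sunday of October 2012: 2012-10-21.
November 2012 — 3rd Sunday is 2012-11-18.
December 2012 — 3rd Sunday is 2012-12-16.

2012-10-21, 2012-11-18, 2012-12-16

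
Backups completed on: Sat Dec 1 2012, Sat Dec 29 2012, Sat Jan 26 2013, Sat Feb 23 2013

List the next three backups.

The spacing is 28, 28, 28 days — always 28 days.
Sat Feb 23 2013 + 28 days = Sat Mar 23 2013.
Sat Mar 23 2013 + 28 days = Sat Apr 20 2013.
Sat Apr 20 2013 + 28 days = Sat May 18 2013.

Sat Mar 23 2013, Sat Apr 20 2013, Sat May 18 2013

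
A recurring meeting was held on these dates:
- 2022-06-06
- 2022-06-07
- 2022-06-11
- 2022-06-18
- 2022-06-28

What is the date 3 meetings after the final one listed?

Intervals are 1, 4, 7, 10 days — an arithmetic progression with common difference 3.
Next gap: 13 days. 2022-06-28 + 13 days = 2022-07-11.
Next gap: 16 days. 2022-07-11 + 16 days = 2022-07-27.
Next gap: 19 days. 2022-07-27 + 19 days = 2022-08-15.

2022-08-15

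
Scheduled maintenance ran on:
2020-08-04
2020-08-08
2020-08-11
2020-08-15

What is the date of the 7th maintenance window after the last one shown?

2020-09-08

Gaps: 4, 3, 4 days — not constant, but cyclic with period 2.
The events fall on every Tuesday and Saturday.
Next Tuesday: 2020-08-18.
Next Saturday: 2020-08-22.
The following Tuesday is 2020-08-25.
Next Saturday: 2020-08-29.
The following Tuesday is 2020-09-01.
The following Saturday is 2020-09-05.
The following Tuesday is 2020-09-08.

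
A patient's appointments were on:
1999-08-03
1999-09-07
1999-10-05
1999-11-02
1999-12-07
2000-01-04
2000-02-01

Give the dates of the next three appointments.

2000-03-07, 2000-04-04, 2000-05-02

Gaps: 35, 28, 28, 35, 28, 28 days — a mix of 28 and 35. Every date is a Tuesday.
Each is the 1st Tuesday of its month.
1st Tuesday of March 2000: 2000-03-07.
1st Tuesday of April 2000: 2000-04-04.
1st Tuesday of May 2000: 2000-05-02.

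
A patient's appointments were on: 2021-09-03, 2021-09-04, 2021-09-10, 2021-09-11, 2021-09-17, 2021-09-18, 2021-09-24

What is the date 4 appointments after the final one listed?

2021-10-08

Gaps: 1, 6, 1, 6, 1, 6 days — not constant, but cyclic with period 2.
The events fall on every Friday and Saturday.
Next Saturday: 2021-09-25.
Next Friday: 2021-10-01.
Next Saturday: 2021-10-02.
Next Friday: 2021-10-08.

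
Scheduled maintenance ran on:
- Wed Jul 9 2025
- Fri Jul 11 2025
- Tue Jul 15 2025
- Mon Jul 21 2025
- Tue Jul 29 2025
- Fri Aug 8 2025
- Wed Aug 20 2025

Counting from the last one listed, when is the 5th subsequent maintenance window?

Gaps: 2, 4, 6, 8, 10, 12 days — each gap is 2 larger than the previous one.
Next gap: 14 days. Wed Aug 20 2025 + 14 days = Wed Sep 3 2025.
Next gap: 16 days. Wed Sep 3 2025 + 16 days = Fri Sep 19 2025.
Next gap: 18 days. Fri Sep 19 2025 + 18 days = Tue Oct 7 2025.
Next gap: 20 days. Tue Oct 7 2025 + 20 days = Mon Oct 27 2025.
Next gap: 22 days. Mon Oct 27 2025 + 22 days = Tue Nov 18 2025.

Tue Nov 18 2025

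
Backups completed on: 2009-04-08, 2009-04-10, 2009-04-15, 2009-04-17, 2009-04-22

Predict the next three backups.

2009-04-24, 2009-04-29, 2009-05-01

Gaps: 2, 5, 2, 5 days — not constant, but cyclic with period 2.
The events fall on every Wednesday and Friday.
Next Friday: 2009-04-24.
Next Wednesday: 2009-04-29.
Next Friday: 2009-05-01.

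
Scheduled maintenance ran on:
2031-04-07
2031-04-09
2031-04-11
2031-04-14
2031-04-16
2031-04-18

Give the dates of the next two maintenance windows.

2031-04-21, 2031-04-23

Every event lands on a Monday or Wednesday or Friday (gaps cycle 2, 2, 3, 2, 2).
So the schedule is: every Monday, Wednesday and Friday.
The following Monday is 2031-04-21.
The following Wednesday is 2031-04-23.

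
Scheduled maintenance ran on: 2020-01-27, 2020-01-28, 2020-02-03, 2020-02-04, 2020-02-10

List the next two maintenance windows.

2020-02-11, 2020-02-17

The gap pattern 1, 6, 1, 6 repeats every 2 events.
These are the Mondays and Tuesdays of each week.
Next Tuesday: 2020-02-11.
The following Monday is 2020-02-17.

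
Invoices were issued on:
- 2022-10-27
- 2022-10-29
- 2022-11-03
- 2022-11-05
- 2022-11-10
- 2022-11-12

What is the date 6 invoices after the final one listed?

2022-12-03

Gaps: 2, 5, 2, 5, 2 days — not constant, but cyclic with period 2.
The events fall on every Thursday and Saturday.
The following Thursday is 2022-11-17.
Next Saturday: 2022-11-19.
Next Thursday: 2022-11-24.
Next Saturday: 2022-11-26.
Next Thursday: 2022-12-01.
Next Saturday: 2022-12-03.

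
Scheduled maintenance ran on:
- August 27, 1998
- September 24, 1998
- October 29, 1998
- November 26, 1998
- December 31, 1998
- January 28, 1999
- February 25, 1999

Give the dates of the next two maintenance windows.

March 25, 1999; April 29, 1999

Every date is a Thursday; gaps 28, 35, 28, 35, 28, 28 days.
Each is the last Thursday of its month (at least one falls on the 29th or later, ruling out '4th Thursday').
Last Thursday of March 1999: March 25, 1999.
Last Thursday of April 1999: April 29, 1999.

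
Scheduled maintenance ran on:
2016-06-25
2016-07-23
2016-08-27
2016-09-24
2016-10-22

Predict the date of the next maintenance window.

Gaps: 28, 35, 28, 28 days — a mix of 28 and 35. Every date is a Saturday.
Each is the 4th Saturday of its month.
4th Saturday of November 2016: 2016-11-26.

2016-11-26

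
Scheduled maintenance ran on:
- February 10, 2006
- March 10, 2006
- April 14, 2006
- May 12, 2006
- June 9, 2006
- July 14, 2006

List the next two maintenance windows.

Gaps: 28, 35, 28, 28, 35 days — a mix of 28 and 35. Every date is a Friday.
Each is the 2nd Friday of its month.
August 2006 — 2nd Friday is August 11, 2006.
September 2006 — 2nd Friday is September 8, 2006.

August 11, 2006; September 8, 2006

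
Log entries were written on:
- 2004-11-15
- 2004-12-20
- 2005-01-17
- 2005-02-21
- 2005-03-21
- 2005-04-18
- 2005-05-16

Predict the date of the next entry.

2005-06-20

All dates are Mondays, 35, 28, 35, 28, 28, 28 days apart.
Specifically, the 3rd Monday of each month.
3rd Monday of June 2005: 2005-06-20.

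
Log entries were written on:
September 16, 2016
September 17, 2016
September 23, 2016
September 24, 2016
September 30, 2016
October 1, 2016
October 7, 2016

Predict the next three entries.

Gaps: 1, 6, 1, 6, 1, 6 days — not constant, but cyclic with period 2.
The events fall on every Friday and Saturday.
Next Saturday: October 8, 2016.
The following Friday is October 14, 2016.
Next Saturday: October 15, 2016.

October 8, 2016; October 14, 2016; October 15, 2016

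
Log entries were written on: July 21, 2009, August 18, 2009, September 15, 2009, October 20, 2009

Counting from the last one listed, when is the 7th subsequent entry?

May 18, 2010

These are Tuesdays at 28- or 35-day spacing (28, 28, 35).
The pattern: 3rd Tuesday of the month.
November 2009 — 3rd Tuesday is November 17, 2009.
3rd Tuesday of December 2009: December 15, 2009.
3rd Tuesday of January 2010: January 19, 2010.
3rd Tuesday of February 2010: February 16, 2010.
March 2010 — 3rd Tuesday is March 16, 2010.
April 2010 — 3rd Tuesday is April 20, 2010.
3rd Tuesday of May 2010: May 18, 2010.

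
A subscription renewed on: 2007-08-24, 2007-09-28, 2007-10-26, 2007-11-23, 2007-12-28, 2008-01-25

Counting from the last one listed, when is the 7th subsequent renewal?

These are Fridays at 28- or 35-day spacing (35, 28, 28, 35, 28).
The pattern: 4th Friday of the month.
February 2008 — 4th Friday is 2008-02-22.
4th Friday of March 2008: 2008-03-28.
April 2008 — 4th Friday is 2008-04-25.
May 2008 — 4th Friday is 2008-05-23.
June 2008 — 4th Friday is 2008-06-27.
July 2008 — 4th Friday is 2008-07-25.
August 2008 — 4th Friday is 2008-08-22.

2008-08-22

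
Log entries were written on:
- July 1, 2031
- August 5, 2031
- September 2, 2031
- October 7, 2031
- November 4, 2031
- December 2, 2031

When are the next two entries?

January 6, 2032; February 3, 2032

These are Tuesdays at 28- or 35-day spacing (35, 28, 35, 28, 28).
The pattern: 1st Tuesday of the month.
January 2032 — 1st Tuesday is January 6, 2032.
1st Tuesday of February 2032: February 3, 2032.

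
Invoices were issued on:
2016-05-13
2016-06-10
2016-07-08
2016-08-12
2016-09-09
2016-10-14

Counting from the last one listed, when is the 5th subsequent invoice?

Gaps: 28, 28, 35, 28, 35 days — a mix of 28 and 35. Every date is a Friday.
Each is the 2nd Friday of its month.
November 2016 — 2nd Friday is 2016-11-11.
December 2016 — 2nd Friday is 2016-12-09.
January 2017 — 2nd Friday is 2017-01-13.
2nd Friday of February 2017: 2017-02-10.
2nd Friday of March 2017: 2017-03-10.

2017-03-10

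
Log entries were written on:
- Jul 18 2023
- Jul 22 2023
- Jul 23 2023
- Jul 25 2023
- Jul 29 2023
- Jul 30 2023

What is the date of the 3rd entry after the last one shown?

Aug 6 2023

The gap pattern 4, 1, 2, 4, 1 repeats every 3 events.
These are the Tuesdays, Saturdays and Sundays of each week.
Next Tuesday: Aug 1 2023.
The following Saturday is Aug 5 2023.
The following Sunday is Aug 6 2023.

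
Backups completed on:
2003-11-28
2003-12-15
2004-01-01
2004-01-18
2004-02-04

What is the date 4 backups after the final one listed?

Every event comes 17 days after the last (17, 17, 17, 17).
2004-02-04 + 17 days = 2004-02-21.
2004-02-21 + 17 days = 2004-03-09.
2004-03-09 + 17 days = 2004-03-26.
2004-03-26 + 17 days = 2004-04-12.

2004-04-12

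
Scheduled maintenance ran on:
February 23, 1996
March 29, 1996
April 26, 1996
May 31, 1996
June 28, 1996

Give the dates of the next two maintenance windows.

July 26, 1996; August 30, 1996

All Fridays; the gaps (35, 28, 35, 28) vary with month length.
This is the last Friday of each month.
July 1996 ends with Friday July 26, 1996.
Last Friday of August 1996: August 30, 1996.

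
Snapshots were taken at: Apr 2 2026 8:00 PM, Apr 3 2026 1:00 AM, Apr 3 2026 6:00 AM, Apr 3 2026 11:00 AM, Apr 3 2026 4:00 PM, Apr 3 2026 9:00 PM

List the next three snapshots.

Apr 4 2026 2:00 AM, Apr 4 2026 7:00 AM, Apr 4 2026 12:00 PM

Gaps: 5, 5, 5, 5, 5 hours — each event is 5 hours after the previous one.
Apr 3 2026 9:00 PM + 5 h = Apr 4 2026 2:00 AM.
Apr 4 2026 2:00 AM + 5 h = Apr 4 2026 7:00 AM.
Apr 4 2026 7:00 AM + 5 h = Apr 4 2026 12:00 PM.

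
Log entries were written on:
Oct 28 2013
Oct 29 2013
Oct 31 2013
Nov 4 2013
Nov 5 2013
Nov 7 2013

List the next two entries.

The gap pattern 1, 2, 4, 1, 2 repeats every 3 events.
These are the Mondays, Tuesdays and Thursdays of each week.
The following Monday is Nov 11 2013.
The following Tuesday is Nov 12 2013.

Nov 11 2013, Nov 12 2013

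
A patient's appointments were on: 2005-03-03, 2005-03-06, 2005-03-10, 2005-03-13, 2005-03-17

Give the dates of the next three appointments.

The gap pattern 3, 4, 3, 4 repeats every 2 events.
These are the Thursdays and Sundays of each week.
Next Sunday: 2005-03-20.
The following Thursday is 2005-03-24.
Next Sunday: 2005-03-27.

2005-03-20, 2005-03-24, 2005-03-27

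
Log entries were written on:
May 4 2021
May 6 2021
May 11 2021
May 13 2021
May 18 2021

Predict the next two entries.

May 20 2021, May 25 2021

The gap pattern 2, 5, 2, 5 repeats every 2 events.
These are the Tuesdays and Thursdays of each week.
Next Thursday: May 20 2021.
The following Tuesday is May 25 2021.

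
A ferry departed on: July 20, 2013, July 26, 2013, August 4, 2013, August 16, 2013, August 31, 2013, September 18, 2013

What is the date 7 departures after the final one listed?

Intervals are 6, 9, 12, 15, 18 days — an arithmetic progression with common difference 3.
Next gap: 21 days. September 18, 2013 + 21 days = October 9, 2013.
Next gap: 24 days. October 9, 2013 + 24 days = November 2, 2013.
Next gap: 27 days. November 2, 2013 + 27 days = November 29, 2013.
Next gap: 30 days. November 29, 2013 + 30 days = December 29, 2013.
Next gap: 33 days. December 29, 2013 + 33 days = January 31, 2014.
Next gap: 36 days. January 31, 2014 + 36 days = March 8, 2014.
Next gap: 39 days. March 8, 2014 + 39 days = April 16, 2014.

April 16, 2014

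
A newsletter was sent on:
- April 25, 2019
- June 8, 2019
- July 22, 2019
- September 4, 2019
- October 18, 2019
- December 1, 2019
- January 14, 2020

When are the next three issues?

Every event comes 44 days after the last (44, 44, 44, 44, 44, 44).
January 14, 2020 + 44 days = February 27, 2020.
February 27, 2020 + 44 days = April 11, 2020.
April 11, 2020 + 44 days = May 25, 2020.

February 27, 2020; April 11, 2020; May 25, 2020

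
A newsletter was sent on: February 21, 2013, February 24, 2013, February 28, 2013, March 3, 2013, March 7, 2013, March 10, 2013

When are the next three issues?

March 14, 2013; March 17, 2013; March 21, 2013

Gaps: 3, 4, 3, 4, 3 days — not constant, but cyclic with period 2.
The events fall on every Thursday and Sunday.
The following Thursday is March 14, 2013.
Next Sunday: March 17, 2013.
Next Thursday: March 21, 2013.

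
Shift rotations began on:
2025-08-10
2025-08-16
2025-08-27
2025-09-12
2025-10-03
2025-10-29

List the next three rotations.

Intervals are 6, 11, 16, 21, 26 days — an arithmetic progression with common difference 5.
Next gap: 31 days. 2025-10-29 + 31 days = 2025-11-29.
Next gap: 36 days. 2025-11-29 + 36 days = 2026-01-04.
Next gap: 41 days. 2026-01-04 + 41 days = 2026-02-14.

2025-11-29, 2026-01-04, 2026-02-14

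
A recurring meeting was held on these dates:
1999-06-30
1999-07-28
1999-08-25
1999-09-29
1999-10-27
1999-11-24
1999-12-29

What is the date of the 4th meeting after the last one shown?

These are Wednesdays with 28, 28, 35, 28, 28, 35-day gaps.
Each is the final Wednesday of its month — 1999-06-30 is past the 28th, so '4th Wednesday' doesn't fit.
Last Wednesday of January 2000: 2000-01-26.
Last Wednesday of February 2000: 2000-02-23.
March 2000 ends with Wednesday 2000-03-29.
Last Wednesday of April 2000: 2000-04-26.

2000-04-26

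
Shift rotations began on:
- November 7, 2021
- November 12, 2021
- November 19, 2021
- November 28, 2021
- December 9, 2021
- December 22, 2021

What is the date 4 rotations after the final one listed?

Gaps: 5, 7, 9, 11, 13 days — each gap is 2 larger than the previous one.
Next gap: 15 days. December 22, 2021 + 15 days = January 6, 2022.
Next gap: 17 days. January 6, 2022 + 17 days = January 23, 2022.
Next gap: 19 days. January 23, 2022 + 19 days = February 11, 2022.
Next gap: 21 days. February 11, 2022 + 21 days = March 4, 2022.

March 4, 2022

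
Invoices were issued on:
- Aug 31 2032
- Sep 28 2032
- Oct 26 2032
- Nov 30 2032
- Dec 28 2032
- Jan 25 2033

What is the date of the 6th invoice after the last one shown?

Every date is a Tuesday; gaps 28, 28, 35, 28, 28 days.
Each is the last Tuesday of its month (at least one falls on the 29th or later, ruling out '4th Tuesday').
February 2033 ends with Tuesday Feb 22 2033.
March 2033 ends with Tuesday Mar 29 2033.
April 2033 ends with Tuesday Apr 26 2033.
May 2033 ends with Tuesday May 31 2033.
Last Tuesday of June 2033: Jun 28 2033.
July 2033 ends with Tuesday Jul 26 2033.

Jul 26 2033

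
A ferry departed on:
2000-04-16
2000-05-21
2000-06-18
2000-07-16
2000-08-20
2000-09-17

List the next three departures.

2000-10-15, 2000-11-19, 2000-12-17

All dates are Sundays, 35, 28, 28, 35, 28 days apart.
Specifically, the 3rd Sunday of each month.
October 2000 — 3rd Sunday is 2000-10-15.
November 2000 — 3rd Sunday is 2000-11-19.
3rd Sunday of December 2000: 2000-12-17.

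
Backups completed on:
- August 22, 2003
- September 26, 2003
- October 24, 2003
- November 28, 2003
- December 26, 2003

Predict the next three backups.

All dates are Fridays, 35, 28, 35, 28 days apart.
Specifically, the 4th Friday of each month.
January 2004 — 4th Friday is January 23, 2004.
4th Friday of February 2004: February 27, 2004.
March 2004 — 4th Friday is March 26, 2004.

January 23, 2004; February 27, 2004; March 26, 2004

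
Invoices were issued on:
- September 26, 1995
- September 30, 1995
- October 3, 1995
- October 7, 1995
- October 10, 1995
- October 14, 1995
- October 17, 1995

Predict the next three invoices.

October 21, 1995; October 24, 1995; October 28, 1995

The gap pattern 4, 3, 4, 3, 4, 3 repeats every 2 events.
These are the Tuesdays and Saturdays of each week.
The following Saturday is October 21, 1995.
The following Tuesday is October 24, 1995.
Next Saturday: October 28, 1995.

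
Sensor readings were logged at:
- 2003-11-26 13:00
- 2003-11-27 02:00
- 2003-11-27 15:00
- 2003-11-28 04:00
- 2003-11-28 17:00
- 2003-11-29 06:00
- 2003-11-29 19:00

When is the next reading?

2003-11-30 08:00

The interval is a steady 13 hours (13, 13, 13, 13, 13, 13).
2003-11-29 19:00 + 13 h = 2003-11-30 08:00.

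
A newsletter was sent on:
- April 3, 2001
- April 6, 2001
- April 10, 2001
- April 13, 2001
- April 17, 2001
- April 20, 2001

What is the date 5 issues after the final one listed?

Every event lands on a Tuesday or Friday (gaps cycle 3, 4, 3, 4, 3).
So the schedule is: every Tuesday and Friday.
The following Tuesday is April 24, 2001.
Next Friday: April 27, 2001.
Next Tuesday: May 1, 2001.
Next Friday: May 4, 2001.
The following Tuesday is May 8, 2001.

May 8, 2001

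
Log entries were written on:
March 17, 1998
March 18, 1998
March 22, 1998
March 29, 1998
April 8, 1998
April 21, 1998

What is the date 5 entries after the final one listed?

August 9, 1998

The spacing grows by 3 each time: 1, 4, 7, 10, 13 days.
Next gap: 16 days. April 21, 1998 + 16 days = May 7, 1998.
Next gap: 19 days. May 7, 1998 + 19 days = May 26, 1998.
Next gap: 22 days. May 26, 1998 + 22 days = June 17, 1998.
Next gap: 25 days. June 17, 1998 + 25 days = July 12, 1998.
Next gap: 28 days. July 12, 1998 + 28 days = August 9, 1998.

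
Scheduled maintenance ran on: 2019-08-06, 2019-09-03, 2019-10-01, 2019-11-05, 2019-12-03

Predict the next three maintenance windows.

All dates are Tuesdays, 28, 28, 35, 28 days apart.
Specifically, the 1st Tuesday of each month.
January 2020 — 1st Tuesday is 2020-01-07.
1st Tuesday of February 2020: 2020-02-04.
March 2020 — 1st Tuesday is 2020-03-03.

2020-01-07, 2020-02-04, 2020-03-03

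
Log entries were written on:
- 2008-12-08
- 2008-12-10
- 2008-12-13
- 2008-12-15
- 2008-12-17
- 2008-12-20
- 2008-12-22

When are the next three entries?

The gap pattern 2, 3, 2, 2, 3, 2 repeats every 3 events.
These are the Mondays, Wednesdays and Saturdays of each week.
The following Wednesday is 2008-12-24.
The following Saturday is 2008-12-27.
Next Monday: 2008-12-29.

2008-12-24, 2008-12-27, 2008-12-29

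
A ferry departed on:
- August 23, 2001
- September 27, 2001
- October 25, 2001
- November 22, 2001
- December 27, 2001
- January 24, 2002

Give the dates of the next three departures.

February 28, 2002; March 28, 2002; April 25, 2002

These are Thursdays at 28- or 35-day spacing (35, 28, 28, 35, 28).
The pattern: 4th Thursday of the month.
February 2002 — 4th Thursday is February 28, 2002.
March 2002 — 4th Thursday is March 28, 2002.
April 2002 — 4th Thursday is April 25, 2002.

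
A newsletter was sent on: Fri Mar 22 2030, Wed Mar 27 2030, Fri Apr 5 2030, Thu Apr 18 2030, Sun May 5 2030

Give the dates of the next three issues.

Gaps: 5, 9, 13, 17 days — each gap is 4 larger than the previous one.
Next gap: 21 days. Sun May 5 2030 + 21 days = Sun May 26 2030.
Next gap: 25 days. Sun May 26 2030 + 25 days = Thu Jun 20 2030.
Next gap: 29 days. Thu Jun 20 2030 + 29 days = Fri Jul 19 2030.

Sun May 26 2030, Thu Jun 20 2030, Fri Jul 19 2030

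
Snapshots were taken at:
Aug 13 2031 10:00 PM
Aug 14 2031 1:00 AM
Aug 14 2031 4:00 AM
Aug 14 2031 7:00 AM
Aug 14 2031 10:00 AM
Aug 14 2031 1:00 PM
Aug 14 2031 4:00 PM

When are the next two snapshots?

Gaps: 3, 3, 3, 3, 3, 3 hours — each event is 3 hours after the previous one.
Aug 14 2031 4:00 PM + 3 h = Aug 14 2031 7:00 PM.
Aug 14 2031 7:00 PM + 3 h = Aug 14 2031 10:00 PM.

Aug 14 2031 7:00 PM, Aug 14 2031 10:00 PM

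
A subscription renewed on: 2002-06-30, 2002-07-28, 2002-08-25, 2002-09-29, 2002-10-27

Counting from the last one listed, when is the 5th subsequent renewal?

2003-03-30

Every date is a Sunday; gaps 28, 28, 35, 28 days.
Each is the last Sunday of its month (at least one falls on the 29th or later, ruling out '4th Sunday').
Last Sunday of November 2002: 2002-11-24.
Last Sunday of December 2002: 2002-12-29.
Last Sunday of January 2003: 2003-01-26.
February 2003 ends with Sunday 2003-02-23.
March 2003 ends with Sunday 2003-03-30.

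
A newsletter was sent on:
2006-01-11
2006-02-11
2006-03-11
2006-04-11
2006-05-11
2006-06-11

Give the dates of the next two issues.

2006-07-11, 2006-08-11

Each date is the 11th; the gaps (31, 28, 31, 30, 31) track the month lengths.
The rule is the 11th of each month.
Next: July 2006 → 2006-07-11.
Next: August 2006 → 2006-08-11.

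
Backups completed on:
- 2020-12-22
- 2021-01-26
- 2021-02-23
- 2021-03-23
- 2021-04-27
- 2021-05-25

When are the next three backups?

Gaps: 35, 28, 28, 35, 28 days — a mix of 28 and 35. Every date is a Tuesday.
Each is the 4th Tuesday of its month.
June 2021 — 4th Tuesday is 2021-06-22.
4th Tuesday of July 2021: 2021-07-27.
August 2021 — 4th Tuesday is 2021-08-24.

2021-06-22, 2021-07-27, 2021-08-24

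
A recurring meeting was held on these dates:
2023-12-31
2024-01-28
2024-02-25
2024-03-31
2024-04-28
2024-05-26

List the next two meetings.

2024-06-30, 2024-07-28

All Sundays; the gaps (28, 28, 35, 28, 28) vary with month length.
This is the last Sunday of each month.
June 2024 ends with Sunday 2024-06-30.
Last Sunday of July 2024: 2024-07-28.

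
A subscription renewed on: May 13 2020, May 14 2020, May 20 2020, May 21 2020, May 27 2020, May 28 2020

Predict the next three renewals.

The gap pattern 1, 6, 1, 6, 1 repeats every 2 events.
These are the Wednesdays and Thursdays of each week.
The following Wednesday is Jun 3 2020.
The following Thursday is Jun 4 2020.
The following Wednesday is Jun 10 2020.

Jun 3 2020, Jun 4 2020, Jun 10 2020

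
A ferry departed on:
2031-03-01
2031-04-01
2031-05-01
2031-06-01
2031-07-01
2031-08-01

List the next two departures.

2031-09-01, 2031-10-01

Each date is the 1st; the gaps (31, 30, 31, 30, 31) track the month lengths.
The rule is the 1st of each month.
September 2031: 2031-09-01.
Next: October 2031 → 2031-10-01.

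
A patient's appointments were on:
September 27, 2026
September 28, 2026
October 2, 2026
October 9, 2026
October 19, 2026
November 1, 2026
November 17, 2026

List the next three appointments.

December 6, 2026; December 28, 2026; January 22, 2027

The spacing grows by 3 each time: 1, 4, 7, 10, 13, 16 days.
Next gap: 19 days. November 17, 2026 + 19 days = December 6, 2026.
Next gap: 22 days. December 6, 2026 + 22 days = December 28, 2026.
Next gap: 25 days. December 28, 2026 + 25 days = January 22, 2027.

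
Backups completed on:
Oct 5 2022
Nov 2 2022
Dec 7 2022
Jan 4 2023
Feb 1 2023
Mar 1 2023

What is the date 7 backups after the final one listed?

Gaps: 28, 35, 28, 28, 28 days — a mix of 28 and 35. Every date is a Wednesday.
Each is the 1st Wednesday of its month.
April 2023 — 1st Wednesday is Apr 5 2023.
1st Wednesday of May 2023: May 3 2023.
June 2023 — 1st Wednesday is Jun 7 2023.
July 2023 — 1st Wednesday is Jul 5 2023.
August 2023 — 1st Wednesday is Aug 2 2023.
1st Wednesday of September 2023: Sep 6 2023.
October 2023 — 1st Wednesday is Oct 4 2023.

Oct 4 2023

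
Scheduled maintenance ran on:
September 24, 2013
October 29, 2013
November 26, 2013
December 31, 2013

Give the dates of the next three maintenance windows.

These are Tuesdays with 35, 28, 35-day gaps.
Each is the final Tuesday of its month — October 29, 2013 is past the 28th, so '4th Tuesday' doesn't fit.
Last Tuesday of January 2014: January 28, 2014.
Last Tuesday of February 2014: February 25, 2014.
March 2014 ends with Tuesday March 25, 2014.

January 28, 2014; February 25, 2014; March 25, 2014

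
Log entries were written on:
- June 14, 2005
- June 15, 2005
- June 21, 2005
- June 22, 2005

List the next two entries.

Gaps: 1, 6, 1 days — not constant, but cyclic with period 2.
The events fall on every Tuesday and Wednesday.
Next Tuesday: June 28, 2005.
Next Wednesday: June 29, 2005.

June 28, 2005; June 29, 2005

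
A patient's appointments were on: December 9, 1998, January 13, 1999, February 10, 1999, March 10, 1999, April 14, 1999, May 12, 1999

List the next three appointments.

Gaps: 35, 28, 28, 35, 28 days — a mix of 28 and 35. Every date is a Wednesday.
Each is the 2nd Wednesday of its month.
June 1999 — 2nd Wednesday is June 9, 1999.
2nd Wednesday of July 1999: July 14, 1999.
2nd Wednesday of August 1999: August 11, 1999.

June 9, 1999; July 14, 1999; August 11, 1999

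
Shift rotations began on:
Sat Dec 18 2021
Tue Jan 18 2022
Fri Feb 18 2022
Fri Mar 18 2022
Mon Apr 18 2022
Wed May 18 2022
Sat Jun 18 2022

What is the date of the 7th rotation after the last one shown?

Each date is the 18th; the gaps (31, 31, 28, 31, 30, 31) track the month lengths.
The rule is the 18th of each month.
Next: July 2022 → Mon Jul 18 2022.
Next: August 2022 → Thu Aug 18 2022.
Next: September 2022 → Sun Sep 18 2022.
October 2022: Tue Oct 18 2022.
November 2022: Fri Nov 18 2022.
Next: December 2022 → Sun Dec 18 2022.
January 2023: Wed Jan 18 2023.

Wed Jan 18 2023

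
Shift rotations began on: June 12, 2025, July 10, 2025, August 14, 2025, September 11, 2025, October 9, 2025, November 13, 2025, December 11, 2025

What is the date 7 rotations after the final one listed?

These are Thursdays at 28- or 35-day spacing (28, 35, 28, 28, 35, 28).
The pattern: 2nd Thursday of the month.
January 2026 — 2nd Thursday is January 8, 2026.
2nd Thursday of February 2026: February 12, 2026.
2nd Thursday of March 2026: March 12, 2026.
2nd Thursday of April 2026: April 9, 2026.
May 2026 — 2nd Thursday is May 14, 2026.
2nd Thursday of June 2026: June 11, 2026.
July 2026 — 2nd Thursday is July 9, 2026.

July 9, 2026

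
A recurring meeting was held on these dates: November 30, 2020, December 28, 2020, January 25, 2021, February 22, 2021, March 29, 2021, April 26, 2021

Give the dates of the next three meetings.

May 31, 2021; June 28, 2021; July 26, 2021

Every date is a Monday; gaps 28, 28, 28, 35, 28 days.
Each is the last Monday of its month (at least one falls on the 29th or later, ruling out '4th Monday').
Last Monday of May 2021: May 31, 2021.
Last Monday of June 2021: June 28, 2021.
July 2021 ends with Monday July 26, 2021.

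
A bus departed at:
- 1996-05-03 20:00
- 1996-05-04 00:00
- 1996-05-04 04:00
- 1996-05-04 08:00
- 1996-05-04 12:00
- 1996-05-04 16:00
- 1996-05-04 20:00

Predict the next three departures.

1996-05-05 00:00, 1996-05-05 04:00, 1996-05-05 08:00

The interval is a steady 4 hours (4, 4, 4, 4, 4, 4).
1996-05-04 20:00 + 4 h = 1996-05-05 00:00.
1996-05-05 00:00 + 4 h = 1996-05-05 04:00.
1996-05-05 04:00 + 4 h = 1996-05-05 08:00.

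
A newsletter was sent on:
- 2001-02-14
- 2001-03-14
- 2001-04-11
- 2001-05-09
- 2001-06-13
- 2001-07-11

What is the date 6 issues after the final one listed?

2002-01-09

Gaps: 28, 28, 28, 35, 28 days — a mix of 28 and 35. Every date is a Wednesday.
Each is the 2nd Wednesday of its month.
August 2001 — 2nd Wednesday is 2001-08-08.
2nd Wednesday of September 2001: 2001-09-12.
2nd Wednesday of October 2001: 2001-10-10.
2nd Wednesday of November 2001: 2001-11-14.
December 2001 — 2nd Wednesday is 2001-12-12.
2nd Wednesday of January 2002: 2002-01-09.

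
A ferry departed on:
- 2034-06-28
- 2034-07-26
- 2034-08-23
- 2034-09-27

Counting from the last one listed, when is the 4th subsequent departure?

Gaps: 28, 28, 35 days — a mix of 28 and 35. Every date is a Wednesday.
Each is the 4th Wednesday of its month.
4th Wednesday of October 2034: 2034-10-25.
November 2034 — 4th Wednesday is 2034-11-22.
December 2034 — 4th Wednesday is 2034-12-27.
4th Wednesday of January 2035: 2035-01-24.

2035-01-24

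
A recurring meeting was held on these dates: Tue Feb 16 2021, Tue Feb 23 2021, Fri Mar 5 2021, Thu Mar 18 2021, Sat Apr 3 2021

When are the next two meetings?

Thu Apr 22 2021, Fri May 14 2021

Gaps: 7, 10, 13, 16 days — each gap is 3 larger than the previous one.
Next gap: 19 days. Sat Apr 3 2021 + 19 days = Thu Apr 22 2021.
Next gap: 22 days. Thu Apr 22 2021 + 22 days = Fri May 14 2021.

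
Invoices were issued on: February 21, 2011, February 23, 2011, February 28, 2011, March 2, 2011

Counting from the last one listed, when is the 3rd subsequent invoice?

March 14, 2011

Every event lands on a Monday or Wednesday (gaps cycle 2, 5, 2).
So the schedule is: every Monday and Wednesday.
Next Monday: March 7, 2011.
The following Wednesday is March 9, 2011.
The following Monday is March 14, 2011.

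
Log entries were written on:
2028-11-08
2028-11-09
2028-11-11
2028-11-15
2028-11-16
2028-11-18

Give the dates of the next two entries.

The gap pattern 1, 2, 4, 1, 2 repeats every 3 events.
These are the Wednesdays, Thursdays and Saturdays of each week.
Next Wednesday: 2028-11-22.
Next Thursday: 2028-11-23.

2028-11-22, 2028-11-23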